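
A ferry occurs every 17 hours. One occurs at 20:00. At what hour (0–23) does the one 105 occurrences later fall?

105·17 = 1785.
1785 mod 24 = 9 (since 74·24 = 1776).
(20 + 9) mod 24 = 5.

5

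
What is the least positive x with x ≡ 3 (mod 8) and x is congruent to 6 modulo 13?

19

Since 13·5 ≡ 1 (mod 8), take x = 6 + 13·((3−6)·5 mod 8) = 6 + 13·1 = 19.
Check: 19 mod 8 = 3, 19 mod 13 = 6.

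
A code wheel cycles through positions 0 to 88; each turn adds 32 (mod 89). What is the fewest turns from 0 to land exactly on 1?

64

89 = 2·32 + 25
32 = 1·25 + 7
25 = 3·7 + 4
7 = 1·4 + 3
4 = 1·3 + 1
3 = 3·1 + 0
Back-substituting gives 32·64 ≡ 1 (mod 89).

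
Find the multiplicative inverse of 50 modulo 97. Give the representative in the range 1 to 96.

33

97 = 1·50 + 47
50 = 1·47 + 3
47 = 15·3 + 2
3 = 1·2 + 1
2 = 2·1 + 0
Back-substituting gives 50·33 ≡ 1 (mod 97).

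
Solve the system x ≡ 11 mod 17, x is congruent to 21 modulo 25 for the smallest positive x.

96

Since 25·15 ≡ 1 (mod 17), take x = 21 + 25·((11−21)·15 mod 17) = 21 + 25·3 = 96.
Check: 96 mod 17 = 11, 96 mod 25 = 21.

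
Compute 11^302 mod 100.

Successive squares of 11 mod 100: 11^1≡11, 11^2≡21, 11^4≡41, 11^8≡81, 11^16≡61, 11^32≡21, 11^64≡41, 11^128≡81, 11^256≡61.
Since 302 = 2 + 4 + 8 + 32 + 256 in binary, 11^302 ≡ 21·41·81·21·61 ≡ 21 (mod 100).

21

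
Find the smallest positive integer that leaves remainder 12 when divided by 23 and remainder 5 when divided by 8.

Since 8·3 ≡ 1 (mod 23), take x = 5 + 8·((12−5)·3 mod 23) = 5 + 8·21 = 173.
Check: 173 mod 23 = 12, 173 mod 8 = 5.

173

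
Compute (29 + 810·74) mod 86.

27

810·74 = 59940.
59940 − 696·86 = 84, so 59940 ≡ 84 (mod 86).
(29 + 84) mod 86 = 27.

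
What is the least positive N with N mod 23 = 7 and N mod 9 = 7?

7

x ≡ 7 (mod 9) gives x ∈ {7}.
The first of these with x mod 23 = 7 is 7.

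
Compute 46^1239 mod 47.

By repeated squaring mod 47: 46^1≡46, 46^2≡1, 46^4≡1, 46^8≡1, 46^16≡1, 46^32≡1, 46^64≡1, 46^128≡1, 46^256≡1, 46^512≡1, 46^1024≡1.
Since 1239 = 1 + 2 + 4 + 16 + 64 + 128 + 1024 in binary, 46^1239 ≡ 46·1·1·1·1·1·1 ≡ 46 (mod 47).

46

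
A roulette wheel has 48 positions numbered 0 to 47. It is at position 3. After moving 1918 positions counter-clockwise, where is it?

5

1918 − 39·48 = 46, so 1918 ≡ 46 (mod 48).
(3 − 46) mod 48 = 5.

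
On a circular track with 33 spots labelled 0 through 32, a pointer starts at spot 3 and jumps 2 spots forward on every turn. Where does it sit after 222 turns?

222·2 = 444.
Dividing 444 by 33 gives quotient 13 and remainder 15.
(3 + 15) mod 33 = 18.

18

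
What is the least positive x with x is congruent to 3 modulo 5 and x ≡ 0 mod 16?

Since 16·1 ≡ 1 (mod 5), take x = 0 + 16·((3−0)·1 mod 5) = 0 + 16·3 = 48.
Check: 48 mod 5 = 3, 48 mod 16 = 0.

48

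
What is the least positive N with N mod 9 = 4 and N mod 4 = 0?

Since 4·7 ≡ 1 (mod 9), take x = 0 + 4·((4−0)·7 mod 9) = 0 + 4·1 = 4.
Check: 4 mod 9 = 4, 4 mod 4 = 0.

4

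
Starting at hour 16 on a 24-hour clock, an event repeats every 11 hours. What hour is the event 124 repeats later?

124·11 = 1364.
Dividing 1364 by 24 gives quotient 56 and remainder 20.
(16 + 20) mod 24 = 12.

12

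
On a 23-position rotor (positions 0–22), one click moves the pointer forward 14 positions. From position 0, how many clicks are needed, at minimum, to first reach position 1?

5

23 = 1·14 + 9
14 = 1·9 + 5
9 = 1·5 + 4
5 = 1·4 + 1
4 = 4·1 + 0
Back-substituting gives 14·5 ≡ 1 (mod 23).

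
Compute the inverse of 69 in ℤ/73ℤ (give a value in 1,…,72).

18

69·18 = 1242 = 17·73 + 1, so 69⁻¹ ≡ 18 (mod 73).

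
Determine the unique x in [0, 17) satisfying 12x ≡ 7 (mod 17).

2

12⁻¹ ≡ 10 (mod 17) because 12·10 = 120 = 7·17 + 1.
Multiplying both sides by 10: x ≡ 10·7 = 70 ≡ 2 (mod 17).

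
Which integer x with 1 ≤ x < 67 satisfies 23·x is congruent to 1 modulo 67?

23·35 = 805 = 12·67 + 1, so 23⁻¹ ≡ 35 (mod 67).

35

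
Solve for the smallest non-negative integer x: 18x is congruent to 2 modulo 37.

33

The inverse of 18 mod 37 is 35 (since 18·35 = 630 ≡ 1).
Multiplying both sides by 35: x ≡ 35·2 = 70 ≡ 33 (mod 37).
Check: 18·33 = 594 = 16·37 + 2.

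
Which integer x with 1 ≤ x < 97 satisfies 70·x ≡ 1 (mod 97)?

79

97 = 1·70 + 27
70 = 2·27 + 16
27 = 1·16 + 11
16 = 1·11 + 5
11 = 2·5 + 1
5 = 5·1 + 0
Back-substituting gives 70·79 ≡ 1 (mod 97).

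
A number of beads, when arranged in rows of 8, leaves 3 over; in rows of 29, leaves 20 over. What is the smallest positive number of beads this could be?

107

Since 29·5 ≡ 1 (mod 8), take x = 20 + 29·((3−20)·5 mod 8) = 20 + 29·3 = 107.
Check: 107 mod 8 = 3, 107 mod 29 = 20.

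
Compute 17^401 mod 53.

11

Square-and-reduce mod 53: 17^1≡17, 17^2≡24, 17^4≡46, 17^8≡49, 17^16≡16, 17^32≡44, 17^64≡28, 17^128≡42, 17^256≡15.
401 = 1 + 16 + 128 + 256, so 17^401 ≡ 17·16·42·15 ≡ 11 (mod 53).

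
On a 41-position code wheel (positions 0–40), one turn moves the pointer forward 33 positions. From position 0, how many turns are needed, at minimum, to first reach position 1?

5

41 = 1·33 + 8
33 = 4·8 + 1
8 = 8·1 + 0
Back-substituting gives 33·5 ≡ 1 (mod 41).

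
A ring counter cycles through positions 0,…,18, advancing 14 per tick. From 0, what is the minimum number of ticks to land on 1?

The inverse of 14 mod 19 is 15 (since 14·15 = 210 ≡ 1).
So x ≡ 15·1 = 15 ≡ 15 (mod 19).

15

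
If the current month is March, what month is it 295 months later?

October

295 mod 12 = 7 (since 24·12 = 288).
March + 7 months → October.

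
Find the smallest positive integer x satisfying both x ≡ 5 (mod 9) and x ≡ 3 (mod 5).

x ≡ 3 (mod 5) gives x ∈ {3, 8, 13, 18, 23}.
The first of these with x mod 9 = 5 is 23.

23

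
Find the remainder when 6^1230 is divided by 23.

Successive squares of 6 mod 23: 6^1≡6, 6^2≡13, 6^4≡8, 6^8≡18, 6^16≡2, 6^32≡4, 6^64≡16, 6^128≡3, 6^256≡9, 6^512≡12, 6^1024≡6.
1230 = 2 + 4 + 8 + 64 + 128 + 1024, so 6^1230 ≡ 13·8·18·16·3·6 ≡ 16 (mod 23).

16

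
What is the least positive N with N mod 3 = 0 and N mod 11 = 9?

x ≡ 0 (mod 3) gives x ∈ {0, 3, 6, 9}.
The first of these with x mod 11 = 9 is 9.

9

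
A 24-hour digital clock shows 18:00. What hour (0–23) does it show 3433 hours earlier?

17

3433 = 143·24 + 1, so 3433 mod 24 = 1.
(18 − 1) mod 24 = 17.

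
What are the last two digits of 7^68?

01

Successive squares of 7 mod 100: 7^1≡7, 7^2≡49, 7^4≡1, 7^8≡1, 7^16≡1, 7^32≡1, 7^64≡1.
68 = 4 + 64, so 7^68 ≡ 1·1 ≡ 1 (mod 100).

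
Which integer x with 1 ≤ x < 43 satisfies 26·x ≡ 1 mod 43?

26·5 = 130 = 3·43 + 1, so 26⁻¹ ≡ 5 (mod 43).

5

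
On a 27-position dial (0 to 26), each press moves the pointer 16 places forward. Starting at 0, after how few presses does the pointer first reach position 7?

19

16⁻¹ ≡ 22 (mod 27) because 16·22 = 352 = 13·27 + 1.
Multiplying both sides by 22: x ≡ 22·7 = 154 ≡ 19 (mod 27).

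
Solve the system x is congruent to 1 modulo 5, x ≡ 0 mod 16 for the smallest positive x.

x ≡ 1 (mod 5) gives x ∈ {1, 6, 11, 16}.
The first of these with x mod 16 = 0 is 16.

16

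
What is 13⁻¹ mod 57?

13·22 = 286 = 5·57 + 1, so 13⁻¹ ≡ 22 (mod 57).

22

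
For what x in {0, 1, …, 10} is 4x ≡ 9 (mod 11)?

5

The inverse of 4 mod 11 is 3 (since 4·3 = 12 ≡ 1).
Multiplying both sides by 3: x ≡ 3·9 = 27 ≡ 5 (mod 11).
Check: 4·5 = 20 = 1·11 + 9.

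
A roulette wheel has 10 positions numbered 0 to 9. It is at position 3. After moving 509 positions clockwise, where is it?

Dividing 509 by 10 gives quotient 50 and remainder 9.
(3 + 9) mod 10 = 2.

2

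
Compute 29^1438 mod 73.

25

By repeated squaring mod 73: 29^1≡29, 29^2≡38, 29^4≡57, 29^8≡37, 29^16≡55, 29^32≡32, 29^64≡2, 29^128≡4, 29^256≡16, 29^512≡37, 29^1024≡55.
Since 1438 = 2 + 4 + 8 + 16 + 128 + 256 + 1024 in binary, 29^1438 ≡ 38·57·37·55·4·16·55 ≡ 25 (mod 73).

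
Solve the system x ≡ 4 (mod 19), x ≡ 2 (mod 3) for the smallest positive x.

x ≡ 2 (mod 3) gives x ∈ {2, 5, 8, 11, 14, 17, 20, 23}.
The first of these with x mod 19 = 4 is 23.

23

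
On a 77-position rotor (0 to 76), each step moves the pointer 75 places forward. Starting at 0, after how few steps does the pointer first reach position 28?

63

75⁻¹ ≡ 38 (mod 77) because 75·38 = 2850 = 37·77 + 1.
So x ≡ 38·28 = 1064 ≡ 63 (mod 77).
Check: 75·63 = 4725 = 61·77 + 28.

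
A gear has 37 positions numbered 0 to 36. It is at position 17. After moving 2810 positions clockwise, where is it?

15

2810 = 75·37 + 35, so 2810 mod 37 = 35.
(17 + 35) mod 37 = 15.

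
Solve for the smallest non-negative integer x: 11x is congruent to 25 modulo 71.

41

11⁻¹ ≡ 13 (mod 71) because 11·13 = 143 = 2·71 + 1.
So x ≡ 13·25 = 325 ≡ 41 (mod 71).
Check: 11·41 = 451 = 6·71 + 25.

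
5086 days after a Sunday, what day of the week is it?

5086 − 726·7 = 4, so 5086 ≡ 4 (mod 7).
Sunday + 4 days → Thursday.

Thursday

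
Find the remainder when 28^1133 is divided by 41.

30

Successive squares of 28 mod 41: 28^1≡28, 28^2≡5, 28^4≡25, 28^8≡10, 28^16≡18, 28^32≡37, 28^64≡16, 28^128≡10, 28^256≡18, 28^512≡37, 28^1024≡16.
Since 1133 = 1 + 4 + 8 + 32 + 64 + 1024 in binary, 28^1133 ≡ 28·25·10·37·16·16 ≡ 30 (mod 41).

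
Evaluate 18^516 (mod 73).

8

By repeated squaring mod 73: 18^1≡18, 18^2≡32, 18^4≡2, 18^8≡4, 18^16≡16, 18^32≡37, 18^64≡55, 18^128≡32, 18^256≡2, 18^512≡4.
516 = 4 + 512, so 18^516 ≡ 2·4 ≡ 8 (mod 73).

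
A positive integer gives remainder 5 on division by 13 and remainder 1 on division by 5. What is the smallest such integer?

Since 5·8 ≡ 1 (mod 13), take x = 1 + 5·((5−1)·8 mod 13) = 1 + 5·6 = 31.
Check: 31 mod 13 = 5, 31 mod 5 = 1.

31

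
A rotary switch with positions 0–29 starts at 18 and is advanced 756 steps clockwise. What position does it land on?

24

Dividing 756 by 30 gives quotient 25 and remainder 6.
(18 + 6) mod 30 = 24.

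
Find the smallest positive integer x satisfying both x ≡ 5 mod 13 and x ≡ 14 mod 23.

83

x ≡ 5 (mod 13) gives x ∈ {5, 18, 31, 44, 57, 70, 83}.
The first of these with x mod 23 = 14 is 83.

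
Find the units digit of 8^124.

6

Powers of 8 mod 10 repeat with period 4: 8, 4, 2, 6.
124 mod 4 = 0, so the last digit matches 8^4 = 6.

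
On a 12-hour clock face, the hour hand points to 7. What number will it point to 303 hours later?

10

303 − 25·12 = 3, so 303 ≡ 3 (mod 12).
7 + 3 → 10 on a 12-hour dial.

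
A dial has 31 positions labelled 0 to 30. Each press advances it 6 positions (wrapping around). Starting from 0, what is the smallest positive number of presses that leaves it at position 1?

31 = 5·6 + 1
6 = 6·1 + 0
Back-substituting gives 6·26 ≡ 1 (mod 31).

26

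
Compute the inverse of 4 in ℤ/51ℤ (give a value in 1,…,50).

13

51 = 12·4 + 3
4 = 1·3 + 1
3 = 3·1 + 0
Back-substituting gives 4·13 ≡ 1 (mod 51).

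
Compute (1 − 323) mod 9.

2

Dividing 323 by 9 gives quotient 35 and remainder 8.
(1 − 8) mod 9 = 2.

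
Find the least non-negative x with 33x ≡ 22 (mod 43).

33⁻¹ ≡ 30 (mod 43) because 33·30 = 990 = 23·43 + 1.
So x ≡ 30·22 = 660 ≡ 15 (mod 43).
Check: 33·15 = 495 = 11·43 + 22.

15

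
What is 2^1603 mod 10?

8

Powers of 2 mod 10 repeat with period 4: 2, 4, 8, 6.
1603 mod 4 = 3, so the last digit matches 2^3 = 8.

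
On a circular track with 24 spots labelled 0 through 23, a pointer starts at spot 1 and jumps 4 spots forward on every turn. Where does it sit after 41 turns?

21

41·4 = 164.
164 = 6·24 + 20, so 164 mod 24 = 20.
(1 + 20) mod 24 = 21.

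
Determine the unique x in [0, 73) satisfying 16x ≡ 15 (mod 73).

16⁻¹ ≡ 32 (mod 73) because 16·32 = 512 = 7·73 + 1.
Multiplying both sides by 32: x ≡ 32·15 = 480 ≡ 42 (mod 73).
Check: 16·42 = 672 = 9·73 + 15.

42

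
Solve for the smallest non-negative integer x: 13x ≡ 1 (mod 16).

The inverse of 13 mod 16 is 5 (since 13·5 = 65 ≡ 1).
Multiplying both sides by 5: x ≡ 5·1 = 5 ≡ 5 (mod 16).

5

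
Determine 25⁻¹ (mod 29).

29 = 1·25 + 4
25 = 6·4 + 1
4 = 4·1 + 0
Back-substituting gives 25·7 ≡ 1 (mod 29).

7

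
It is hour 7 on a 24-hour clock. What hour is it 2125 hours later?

20

Dividing 2125 by 24 gives quotient 88 and remainder 13.
(7 + 13) mod 24 = 20.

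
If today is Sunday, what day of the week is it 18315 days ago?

18315 mod 7 = 3 (since 2616·7 = 18312).
Sunday − 3 days → Thursday.

Thursday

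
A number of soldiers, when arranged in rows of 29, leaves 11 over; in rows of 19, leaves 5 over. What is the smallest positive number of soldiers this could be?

Since 19·26 ≡ 1 (mod 29), take x = 5 + 19·((11−5)·26 mod 29) = 5 + 19·11 = 214.
Check: 214 mod 29 = 11, 214 mod 19 = 5.

214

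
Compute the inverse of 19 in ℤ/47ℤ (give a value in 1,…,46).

47 = 2·19 + 9
19 = 2·9 + 1
9 = 9·1 + 0
Back-substituting gives 19·5 ≡ 1 (mod 47).

5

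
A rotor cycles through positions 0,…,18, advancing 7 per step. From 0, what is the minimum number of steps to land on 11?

The inverse of 7 mod 19 is 11 (since 7·11 = 77 ≡ 1).
So x ≡ 11·11 = 121 ≡ 7 (mod 19).
Check: 7·7 = 49 = 2·19 + 11.

7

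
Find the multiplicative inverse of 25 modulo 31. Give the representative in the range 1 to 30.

31 = 1·25 + 6
25 = 4·6 + 1
6 = 6·1 + 0
Back-substituting gives 25·5 ≡ 1 (mod 31).

5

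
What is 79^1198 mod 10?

1

Powers of 9 mod 10 repeat with period 2: 9, 1.
1198 mod 2 = 0, so the last digit matches 9^2 = 1.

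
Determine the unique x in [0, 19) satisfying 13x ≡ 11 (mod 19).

The inverse of 13 mod 19 is 3 (since 13·3 = 39 ≡ 1).
Multiplying both sides by 3: x ≡ 3·11 = 33 ≡ 14 (mod 19).
Check: 13·14 = 182 = 9·19 + 11.

14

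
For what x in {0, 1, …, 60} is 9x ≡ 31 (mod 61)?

17

The inverse of 9 mod 61 is 34 (since 9·34 = 306 ≡ 1).
Multiplying both sides by 34: x ≡ 34·31 = 1054 ≡ 17 (mod 61).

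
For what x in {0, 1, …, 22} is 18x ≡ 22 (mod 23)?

14

The inverse of 18 mod 23 is 9 (since 18·9 = 162 ≡ 1).
Multiplying both sides by 9: x ≡ 9·22 = 198 ≡ 14 (mod 23).
Check: 18·14 = 252 = 10·23 + 22.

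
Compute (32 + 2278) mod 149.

75

Dividing 2278 by 149 gives quotient 15 and remainder 43.
(32 + 43) mod 149 = 75.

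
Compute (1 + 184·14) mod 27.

184·14 = 2576.
Dividing 2576 by 27 gives quotient 95 and remainder 11.
(1 + 11) mod 27 = 12.

12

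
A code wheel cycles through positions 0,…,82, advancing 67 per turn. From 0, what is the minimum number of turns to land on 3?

The inverse of 67 mod 83 is 57 (since 67·57 = 3819 ≡ 1).
So x ≡ 57·3 = 171 ≡ 5 (mod 83).

5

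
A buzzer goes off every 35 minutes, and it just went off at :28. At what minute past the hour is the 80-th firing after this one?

80·35 = 2800.
Dividing 2800 by 60 gives quotient 46 and remainder 40.
(28 + 40) mod 60 = 8.

8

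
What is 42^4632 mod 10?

Last digits of 2^n: 2, 4, 8, 6 (period 4).
4632 mod 4 = 0, so the last digit matches 2^4 = 6.

6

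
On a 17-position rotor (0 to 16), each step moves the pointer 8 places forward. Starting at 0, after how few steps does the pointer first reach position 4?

8⁻¹ ≡ 15 (mod 17) because 8·15 = 120 = 7·17 + 1.
So x ≡ 15·4 = 60 ≡ 9 (mod 17).

9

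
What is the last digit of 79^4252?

The units digit of 79^n cycles with period 2: 9, 1, …
4252 leaves remainder 0 on division by 2, so 79^4252 ends in 1.

1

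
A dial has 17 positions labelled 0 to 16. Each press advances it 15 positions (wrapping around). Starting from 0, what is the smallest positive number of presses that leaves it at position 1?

17 = 1·15 + 2
15 = 7·2 + 1
2 = 2·1 + 0
Back-substituting gives 15·8 ≡ 1 (mod 17).

8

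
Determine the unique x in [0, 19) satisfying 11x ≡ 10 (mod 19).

The inverse of 11 mod 19 is 7 (since 11·7 = 77 ≡ 1).
So x ≡ 7·10 = 70 ≡ 13 (mod 19).

13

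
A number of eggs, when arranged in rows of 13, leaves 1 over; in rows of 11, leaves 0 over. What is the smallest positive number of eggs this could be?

x ≡ 0 (mod 11) gives x ∈ {0, 11, 22, 33, 44, 55, 66}.
The first of these with x mod 13 = 1 is 66.

66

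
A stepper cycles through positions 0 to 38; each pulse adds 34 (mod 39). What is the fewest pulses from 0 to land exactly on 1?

34·31 = 1054 = 27·39 + 1, so 34⁻¹ ≡ 31 (mod 39).

31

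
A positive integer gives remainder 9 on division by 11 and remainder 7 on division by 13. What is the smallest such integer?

x ≡ 9 (mod 11) gives x ∈ {9, 20}.
The first of these with x mod 13 = 7 is 20.

20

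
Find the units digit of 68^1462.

4

The units digit of 68^n cycles with period 4: 8, 4, 2, 6, …
1462 leaves remainder 2 on division by 4, so 68^1462 ends in 4.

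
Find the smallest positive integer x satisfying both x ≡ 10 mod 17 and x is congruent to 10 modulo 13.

10

Since 13·4 ≡ 1 (mod 17), take x = 10 + 13·((10−10)·4 mod 17) = 10 + 13·0 = 10.
Check: 10 mod 17 = 10, 10 mod 13 = 10.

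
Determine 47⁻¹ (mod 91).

47·31 = 1457 = 16·91 + 1, so 47⁻¹ ≡ 31 (mod 91).

31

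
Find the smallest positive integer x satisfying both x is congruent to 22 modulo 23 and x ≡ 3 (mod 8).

91

x ≡ 3 (mod 8) gives x ∈ {3, 11, 19, 27, 35, 43, 51, 59, …}.
The first of these with x mod 23 = 22 is 91.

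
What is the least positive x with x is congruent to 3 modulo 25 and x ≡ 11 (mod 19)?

x ≡ 11 (mod 19) gives x ∈ {11, 30, 49, 68, 87, 106, 125, 144, …}.
The first of these with x mod 25 = 3 is 353.

353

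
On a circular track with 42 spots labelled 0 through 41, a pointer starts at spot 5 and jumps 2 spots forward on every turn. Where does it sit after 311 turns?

39

311·2 = 622.
622 mod 42 = 34 (since 14·42 = 588).
(5 + 34) mod 42 = 39.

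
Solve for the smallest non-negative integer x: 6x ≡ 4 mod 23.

The inverse of 6 mod 23 is 4 (since 6·4 = 24 ≡ 1).
Multiplying both sides by 4: x ≡ 4·4 = 16 ≡ 16 (mod 23).
Check: 6·16 = 96 = 4·23 + 4.

16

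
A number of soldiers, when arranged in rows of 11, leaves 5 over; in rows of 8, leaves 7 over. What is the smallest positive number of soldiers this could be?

x ≡ 7 (mod 8) gives x ∈ {7, 15, 23, 31, 39, 47, 55, 63, …}.
The first of these with x mod 11 = 5 is 71.

71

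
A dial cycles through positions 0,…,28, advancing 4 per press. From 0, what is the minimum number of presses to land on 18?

The inverse of 4 mod 29 is 22 (since 4·22 = 88 ≡ 1).
So x ≡ 22·18 = 396 ≡ 19 (mod 29).

19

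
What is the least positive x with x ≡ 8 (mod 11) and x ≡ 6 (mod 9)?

96

x ≡ 6 (mod 9) gives x ∈ {6, 15, 24, 33, 42, 51, 60, 69, …}.
The first of these with x mod 11 = 8 is 96.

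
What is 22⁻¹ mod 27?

27 = 1·22 + 5
22 = 4·5 + 2
5 = 2·2 + 1
2 = 2·1 + 0
Back-substituting gives 22·16 ≡ 1 (mod 27).

16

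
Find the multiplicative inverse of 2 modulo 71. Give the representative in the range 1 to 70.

2·36 = 72 = 1·71 + 1, so 2⁻¹ ≡ 36 (mod 71).

36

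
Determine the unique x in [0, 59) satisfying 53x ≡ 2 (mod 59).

The inverse of 53 mod 59 is 49 (since 53·49 = 2597 ≡ 1).
Multiplying both sides by 49: x ≡ 49·2 = 98 ≡ 39 (mod 59).

39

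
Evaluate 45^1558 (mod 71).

By repeated squaring mod 71: 45^1≡45, 45^2≡37, 45^4≡20, 45^8≡45, 45^16≡37, 45^32≡20, 45^64≡45, 45^128≡37, 45^256≡20, 45^512≡45, 45^1024≡37.
Since 1558 = 2 + 4 + 16 + 512 + 1024 in binary, 45^1558 ≡ 37·20·37·45·37 ≡ 20 (mod 71).

20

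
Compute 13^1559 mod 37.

By repeated squaring mod 37: 13^1≡13, 13^2≡21, 13^4≡34, 13^8≡9, 13^16≡7, 13^32≡12, 13^64≡33, 13^128≡16, 13^256≡34, 13^512≡9, 13^1024≡7.
Since 1559 = 1 + 2 + 4 + 16 + 512 + 1024 in binary, 13^1559 ≡ 13·21·34·7·9·7 ≡ 15 (mod 37).

15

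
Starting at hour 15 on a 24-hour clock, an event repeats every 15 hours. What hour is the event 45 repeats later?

18

45·15 = 675.
675 − 28·24 = 3, so 675 ≡ 3 (mod 24).
(15 + 3) mod 24 = 18.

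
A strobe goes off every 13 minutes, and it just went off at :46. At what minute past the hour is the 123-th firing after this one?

123·13 = 1599.
Dividing 1599 by 60 gives quotient 26 and remainder 39.
(46 + 39) mod 60 = 25.

25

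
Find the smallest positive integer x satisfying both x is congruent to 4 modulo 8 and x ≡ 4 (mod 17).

x ≡ 4 (mod 8) gives x ∈ {4}.
The first of these with x mod 17 = 4 is 4.

4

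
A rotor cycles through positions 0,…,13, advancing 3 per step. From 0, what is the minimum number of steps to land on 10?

8

The inverse of 3 mod 14 is 5 (since 3·5 = 15 ≡ 1).
So x ≡ 5·10 = 50 ≡ 8 (mod 14).
Check: 3·8 = 24 = 1·14 + 10.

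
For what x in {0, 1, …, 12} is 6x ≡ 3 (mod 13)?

6⁻¹ ≡ 11 (mod 13) because 6·11 = 66 = 5·13 + 1.
So x ≡ 11·3 = 33 ≡ 7 (mod 13).

7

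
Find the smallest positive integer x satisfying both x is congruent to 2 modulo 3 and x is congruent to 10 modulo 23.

56

x ≡ 2 (mod 3) gives x ∈ {2, 5, 8, 11, 14, 17, 20, 23, …}.
The first of these with x mod 23 = 10 is 56.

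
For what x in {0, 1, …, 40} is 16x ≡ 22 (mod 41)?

27

The inverse of 16 mod 41 is 18 (since 16·18 = 288 ≡ 1).
Multiplying both sides by 18: x ≡ 18·22 = 396 ≡ 27 (mod 41).
Check: 16·27 = 432 = 10·41 + 22.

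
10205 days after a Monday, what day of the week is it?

Sunday

10205 − 1457·7 = 6, so 10205 ≡ 6 (mod 7).
Monday + 6 days → Sunday.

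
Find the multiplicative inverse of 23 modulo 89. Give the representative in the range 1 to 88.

23·31 = 713 = 8·89 + 1, so 23⁻¹ ≡ 31 (mod 89).

31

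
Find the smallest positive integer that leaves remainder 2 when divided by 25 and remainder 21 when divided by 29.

427

x ≡ 2 (mod 25) gives x ∈ {2, 27, 52, 77, 102, 127, 152, 177, …}.
The first of these with x mod 29 = 21 is 427.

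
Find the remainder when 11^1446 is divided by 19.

By repeated squaring mod 19: 11^1≡11, 11^2≡7, 11^4≡11, 11^8≡7, 11^16≡11, 11^32≡7, 11^64≡11, 11^128≡7, 11^256≡11, 11^512≡7, 11^1024≡11.
1446 = 2 + 4 + 32 + 128 + 256 + 1024, so 11^1446 ≡ 7·11·7·7·11·11 ≡ 1 (mod 19).

1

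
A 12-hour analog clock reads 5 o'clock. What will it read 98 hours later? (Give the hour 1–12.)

98 − 8·12 = 2, so 98 ≡ 2 (mod 12).
5 + 2 → 7 on a 12-hour dial.

7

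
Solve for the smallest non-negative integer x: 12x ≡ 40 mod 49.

36

The inverse of 12 mod 49 is 45 (since 12·45 = 540 ≡ 1).
Multiplying both sides by 45: x ≡ 45·40 = 1800 ≡ 36 (mod 49).
Check: 12·36 = 432 = 8·49 + 40.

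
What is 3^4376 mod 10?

Last digits of 3^n: 3, 9, 7, 1 (period 4).
4376 mod 4 = 0, so the last digit matches 3^4 = 1.

1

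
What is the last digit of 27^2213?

The units digit of 27^n cycles with period 4: 7, 9, 3, 1, …
2213 mod 4 = 1, so the last digit matches 7^1 = 7.

7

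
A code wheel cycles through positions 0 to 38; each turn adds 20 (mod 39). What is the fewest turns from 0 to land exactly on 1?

2

20·2 = 40 = 1·39 + 1, so 20⁻¹ ≡ 2 (mod 39).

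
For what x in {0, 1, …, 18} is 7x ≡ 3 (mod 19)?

7⁻¹ ≡ 11 (mod 19) because 7·11 = 77 = 4·19 + 1.
Multiplying both sides by 11: x ≡ 11·3 = 33 ≡ 14 (mod 19).
Check: 7·14 = 98 = 5·19 + 3.

14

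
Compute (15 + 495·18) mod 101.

37

495·18 = 8910.
Dividing 8910 by 101 gives quotient 88 and remainder 22.
(15 + 22) mod 101 = 37.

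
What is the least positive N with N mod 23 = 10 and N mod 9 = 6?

x ≡ 6 (mod 9) gives x ∈ {6, 15, 24, 33}.
The first of these with x mod 23 = 10 is 33.

33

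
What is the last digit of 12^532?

The units digit of 12^n cycles with period 4: 2, 4, 8, 6, …
532 leaves remainder 0 on division by 4, so 12^532 ends in 6.

6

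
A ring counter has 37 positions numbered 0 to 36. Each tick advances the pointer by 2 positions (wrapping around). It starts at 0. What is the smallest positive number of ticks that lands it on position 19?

28

2⁻¹ ≡ 19 (mod 37) because 2·19 = 38 = 1·37 + 1.
Multiplying both sides by 19: x ≡ 19·19 = 361 ≡ 28 (mod 37).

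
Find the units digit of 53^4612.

The units digit of 53^n cycles with period 4: 3, 9, 7, 1, …
4612 mod 4 = 0, so the last digit matches 3^4 = 1.

1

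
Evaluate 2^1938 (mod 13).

12

Square-and-reduce mod 13: 2^1≡2, 2^2≡4, 2^4≡3, 2^8≡9, 2^16≡3, 2^32≡9, 2^64≡3, 2^128≡9, 2^256≡3, 2^512≡9, 2^1024≡3.
1938 = 2 + 16 + 128 + 256 + 512 + 1024, so 2^1938 ≡ 4·3·9·3·9·3 ≡ 12 (mod 13).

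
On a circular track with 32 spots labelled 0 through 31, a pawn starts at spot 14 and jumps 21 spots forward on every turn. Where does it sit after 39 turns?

39·21 = 819.
819 = 25·32 + 19, so 819 mod 32 = 19.
(14 + 19) mod 32 = 1.

1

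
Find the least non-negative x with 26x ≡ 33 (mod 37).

34

The inverse of 26 mod 37 is 10 (since 26·10 = 260 ≡ 1).
So x ≡ 10·33 = 330 ≡ 34 (mod 37).
Check: 26·34 = 884 = 23·37 + 33.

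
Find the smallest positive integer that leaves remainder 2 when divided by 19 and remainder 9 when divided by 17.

230

x ≡ 9 (mod 17) gives x ∈ {9, 26, 43, 60, 77, 94, 111, 128, …}.
The first of these with x mod 19 = 2 is 230.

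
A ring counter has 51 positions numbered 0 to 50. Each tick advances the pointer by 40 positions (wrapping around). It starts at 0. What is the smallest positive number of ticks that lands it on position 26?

44

The inverse of 40 mod 51 is 37 (since 40·37 = 1480 ≡ 1).
Multiplying both sides by 37: x ≡ 37·26 = 962 ≡ 44 (mod 51).
Check: 40·44 = 1760 = 34·51 + 26.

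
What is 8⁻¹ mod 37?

14

37 = 4·8 + 5
8 = 1·5 + 3
5 = 1·3 + 2
3 = 1·2 + 1
2 = 2·1 + 0
Back-substituting gives 8·14 ≡ 1 (mod 37).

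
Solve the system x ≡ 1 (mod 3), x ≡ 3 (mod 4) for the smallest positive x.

7

x ≡ 1 (mod 3) gives x ∈ {1, 4, 7}.
The first of these with x mod 4 = 3 is 7.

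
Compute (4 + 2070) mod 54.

22

Dividing 2070 by 54 gives quotient 38 and remainder 18.
(4 + 18) mod 54 = 22.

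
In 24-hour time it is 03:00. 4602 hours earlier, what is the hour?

4602 − 191·24 = 18, so 4602 ≡ 18 (mod 24).
(3 − 18) mod 24 = 9.

9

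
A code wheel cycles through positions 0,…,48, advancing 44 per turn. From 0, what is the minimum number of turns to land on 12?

27

44⁻¹ ≡ 39 (mod 49) because 44·39 = 1716 = 35·49 + 1.
So x ≡ 39·12 = 468 ≡ 27 (mod 49).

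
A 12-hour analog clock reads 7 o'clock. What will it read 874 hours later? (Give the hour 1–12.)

874 − 72·12 = 10, so 874 ≡ 10 (mod 12).
7 + 10 → 5 on a 12-hour dial.

5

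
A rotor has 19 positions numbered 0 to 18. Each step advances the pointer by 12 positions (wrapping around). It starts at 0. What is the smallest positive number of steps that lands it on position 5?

12⁻¹ ≡ 8 (mod 19) because 12·8 = 96 = 5·19 + 1.
So x ≡ 8·5 = 40 ≡ 2 (mod 19).

2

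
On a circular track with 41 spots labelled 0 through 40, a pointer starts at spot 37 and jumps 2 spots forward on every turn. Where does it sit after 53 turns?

53·2 = 106.
106 mod 41 = 24 (since 2·41 = 82).
(37 + 24) mod 41 = 20.

20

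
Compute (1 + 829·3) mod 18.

4

829·3 = 2487.
Dividing 2487 by 18 gives quotient 138 and remainder 3.
(1 + 3) mod 18 = 4.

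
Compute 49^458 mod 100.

Successive squares of 49 mod 100: 49^1≡49, 49^2≡1, 49^4≡1, 49^8≡1, 49^16≡1, 49^32≡1, 49^64≡1, 49^128≡1, 49^256≡1.
458 = 2 + 8 + 64 + 128 + 256, so 49^458 ≡ 1·1·1·1·1 ≡ 1 (mod 100).

1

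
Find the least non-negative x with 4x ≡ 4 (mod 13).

The inverse of 4 mod 13 is 10 (since 4·10 = 40 ≡ 1).
Multiplying both sides by 10: x ≡ 10·4 = 40 ≡ 1 (mod 13).

1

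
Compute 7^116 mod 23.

Successive squares of 7 mod 23: 7^1≡7, 7^2≡3, 7^4≡9, 7^8≡12, 7^16≡6, 7^32≡13, 7^64≡8.
Since 116 = 4 + 16 + 32 + 64 in binary, 7^116 ≡ 9·6·13·8 ≡ 4 (mod 23).

4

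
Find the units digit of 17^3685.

The units digit of 17^n cycles with period 4: 7, 9, 3, 1, …
3685 mod 4 = 1, so the last digit matches 7^1 = 7.

7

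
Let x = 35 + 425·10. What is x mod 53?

425·10 = 4250.
4250 − 80·53 = 10, so 4250 ≡ 10 (mod 53).
(35 + 10) mod 53 = 45.

45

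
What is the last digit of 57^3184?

1

Last digits of 7^n: 7, 9, 3, 1 (period 4).
3184 leaves remainder 0 on division by 4, so 57^3184 ends in 1.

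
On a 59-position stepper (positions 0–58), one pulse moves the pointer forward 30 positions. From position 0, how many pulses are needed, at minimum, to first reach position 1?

59 = 1·30 + 29
30 = 1·29 + 1
29 = 29·1 + 0
Back-substituting gives 30·2 ≡ 1 (mod 59).

2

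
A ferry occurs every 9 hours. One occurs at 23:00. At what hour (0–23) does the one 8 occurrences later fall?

23

8·9 = 72.
72 mod 24 = 0 (since 3·24 = 72).
(23 + 0) mod 24 = 23.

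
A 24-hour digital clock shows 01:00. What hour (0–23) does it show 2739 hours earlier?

2739 mod 24 = 3 (since 114·24 = 2736).
(1 − 3) mod 24 = 22.

22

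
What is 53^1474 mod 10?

9

The units digit of 53^n cycles with period 4: 3, 9, 7, 1, …
1474 mod 4 = 2, so the last digit matches 3^2 = 9.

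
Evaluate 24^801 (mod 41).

24

Successive squares of 24 mod 41: 24^1≡24, 24^2≡2, 24^4≡4, 24^8≡16, 24^16≡10, 24^32≡18, 24^64≡37, 24^128≡16, 24^256≡10, 24^512≡18.
Since 801 = 1 + 32 + 256 + 512 in binary, 24^801 ≡ 24·18·10·18 ≡ 24 (mod 41).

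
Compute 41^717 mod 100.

By repeated squaring mod 100: 41^1≡41, 41^2≡81, 41^4≡61, 41^8≡21, 41^16≡41, 41^32≡81, 41^64≡61, 41^128≡21, 41^256≡41, 41^512≡81.
717 = 1 + 4 + 8 + 64 + 128 + 512, so 41^717 ≡ 41·61·21·61·21·81 ≡ 81 (mod 100).

81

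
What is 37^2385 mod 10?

The units digit of 37^n cycles with period 4: 7, 9, 3, 1, …
2385 mod 4 = 1, so the last digit matches 7^1 = 7.

7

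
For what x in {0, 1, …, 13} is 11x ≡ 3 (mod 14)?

11⁻¹ ≡ 9 (mod 14) because 11·9 = 99 = 7·14 + 1.
So x ≡ 9·3 = 27 ≡ 13 (mod 14).

13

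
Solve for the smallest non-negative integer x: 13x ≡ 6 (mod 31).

The inverse of 13 mod 31 is 12 (since 13·12 = 156 ≡ 1).
So x ≡ 12·6 = 72 ≡ 10 (mod 31).
Check: 13·10 = 130 = 4·31 + 6.

10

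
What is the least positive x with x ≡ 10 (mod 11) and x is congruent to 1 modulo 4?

x ≡ 1 (mod 4) gives x ∈ {1, 5, 9, 13, 17, 21}.
The first of these with x mod 11 = 10 is 21.

21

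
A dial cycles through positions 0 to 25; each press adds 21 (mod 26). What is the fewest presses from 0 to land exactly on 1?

21·5 = 105 = 4·26 + 1, so 21⁻¹ ≡ 5 (mod 26).

5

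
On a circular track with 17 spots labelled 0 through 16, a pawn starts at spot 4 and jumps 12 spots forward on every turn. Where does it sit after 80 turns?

80·12 = 960.
960 − 56·17 = 8, so 960 ≡ 8 (mod 17).
(4 + 8) mod 17 = 12.

12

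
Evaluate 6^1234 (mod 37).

By repeated squaring mod 37: 6^1≡6, 6^2≡36, 6^4≡1, 6^8≡1, 6^16≡1, 6^32≡1, 6^64≡1, 6^128≡1, 6^256≡1, 6^512≡1, 6^1024≡1.
Since 1234 = 2 + 16 + 64 + 128 + 1024 in binary, 6^1234 ≡ 36·1·1·1·1 ≡ 36 (mod 37).

36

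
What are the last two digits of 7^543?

43

Square-and-reduce mod 100: 7^1≡7, 7^2≡49, 7^4≡1, 7^8≡1, 7^16≡1, 7^32≡1, 7^64≡1, 7^128≡1, 7^256≡1, 7^512≡1.
543 = 1 + 2 + 4 + 8 + 16 + 512, so 7^543 ≡ 7·49·1·1·1·1 ≡ 43 (mod 100).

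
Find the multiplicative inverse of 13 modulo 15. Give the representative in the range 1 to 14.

13·7 = 91 = 6·15 + 1, so 13⁻¹ ≡ 7 (mod 15).

7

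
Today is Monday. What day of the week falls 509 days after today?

509 = 72·7 + 5, so 509 mod 7 = 5.
Monday + 5 days → Saturday.

Saturday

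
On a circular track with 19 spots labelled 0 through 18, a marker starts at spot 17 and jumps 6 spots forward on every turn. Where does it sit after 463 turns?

2

463·6 = 2778.
Dividing 2778 by 19 gives quotient 146 and remainder 4.
(17 + 4) mod 19 = 2.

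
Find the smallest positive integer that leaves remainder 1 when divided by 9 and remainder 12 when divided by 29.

244

x ≡ 1 (mod 9) gives x ∈ {1, 10, 19, 28, 37, 46, 55, 64, …}.
The first of these with x mod 29 = 12 is 244.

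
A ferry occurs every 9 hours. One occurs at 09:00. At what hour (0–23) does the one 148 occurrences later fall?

148·9 = 1332.
1332 mod 24 = 12 (since 55·24 = 1320).
(9 + 12) mod 24 = 21.

21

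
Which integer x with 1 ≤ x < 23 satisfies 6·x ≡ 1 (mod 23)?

6·4 = 24 = 1·23 + 1, so 6⁻¹ ≡ 4 (mod 23).

4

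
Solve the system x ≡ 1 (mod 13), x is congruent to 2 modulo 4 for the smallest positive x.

14

x ≡ 2 (mod 4) gives x ∈ {2, 6, 10, 14}.
The first of these with x mod 13 = 1 is 14.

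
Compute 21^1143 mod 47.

14

Square-and-reduce mod 47: 21^1≡21, 21^2≡18, 21^4≡42, 21^8≡25, 21^16≡14, 21^32≡8, 21^64≡17, 21^128≡7, 21^256≡2, 21^512≡4, 21^1024≡16.
Since 1143 = 1 + 2 + 4 + 16 + 32 + 64 + 1024 in binary, 21^1143 ≡ 21·18·42·14·8·17·16 ≡ 14 (mod 47).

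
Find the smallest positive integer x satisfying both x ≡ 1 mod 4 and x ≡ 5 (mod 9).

Since 9·1 ≡ 1 (mod 4), take x = 5 + 9·((1−5)·1 mod 4) = 5 + 9·0 = 5.
Check: 5 mod 4 = 1, 5 mod 9 = 5.

5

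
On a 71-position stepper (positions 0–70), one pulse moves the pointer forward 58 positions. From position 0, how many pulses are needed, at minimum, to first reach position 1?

71 = 1·58 + 13
58 = 4·13 + 6
13 = 2·6 + 1
6 = 6·1 + 0
Back-substituting gives 58·60 ≡ 1 (mod 71).

60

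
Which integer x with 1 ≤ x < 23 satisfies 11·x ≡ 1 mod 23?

21

23 = 2·11 + 1
11 = 11·1 + 0
Back-substituting gives 11·21 ≡ 1 (mod 23).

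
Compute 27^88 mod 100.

Successive squares of 27 mod 100: 27^1≡27, 27^2≡29, 27^4≡41, 27^8≡81, 27^16≡61, 27^32≡21, 27^64≡41.
88 = 8 + 16 + 64, so 27^88 ≡ 81·61·41 ≡ 81 (mod 100).

81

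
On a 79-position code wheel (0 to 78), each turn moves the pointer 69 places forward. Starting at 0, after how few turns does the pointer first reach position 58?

10

69⁻¹ ≡ 71 (mod 79) because 69·71 = 4899 = 62·79 + 1.
So x ≡ 71·58 = 4118 ≡ 10 (mod 79).
Check: 69·10 = 690 = 8·79 + 58.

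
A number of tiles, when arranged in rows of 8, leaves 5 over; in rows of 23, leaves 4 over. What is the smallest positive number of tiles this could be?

165

x ≡ 5 (mod 8) gives x ∈ {5, 13, 21, 29, 37, 45, 53, 61, …}.
The first of these with x mod 23 = 4 is 165.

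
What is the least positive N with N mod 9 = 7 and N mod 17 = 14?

133

x ≡ 7 (mod 9) gives x ∈ {7, 16, 25, 34, 43, 52, 61, 70, …}.
The first of these with x mod 17 = 14 is 133.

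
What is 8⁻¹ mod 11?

11 = 1·8 + 3
8 = 2·3 + 2
3 = 1·2 + 1
2 = 2·1 + 0
Back-substituting gives 8·7 ≡ 1 (mod 11).

7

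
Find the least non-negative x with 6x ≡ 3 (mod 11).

6

6⁻¹ ≡ 2 (mod 11) because 6·2 = 12 = 1·11 + 1.
So x ≡ 2·3 = 6 ≡ 6 (mod 11).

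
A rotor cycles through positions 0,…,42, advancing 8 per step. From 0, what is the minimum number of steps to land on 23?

8⁻¹ ≡ 27 (mod 43) because 8·27 = 216 = 5·43 + 1.
Multiplying both sides by 27: x ≡ 27·23 = 621 ≡ 19 (mod 43).

19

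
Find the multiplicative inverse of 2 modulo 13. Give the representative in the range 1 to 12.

7

13 = 6·2 + 1
2 = 2·1 + 0
Back-substituting gives 2·7 ≡ 1 (mod 13).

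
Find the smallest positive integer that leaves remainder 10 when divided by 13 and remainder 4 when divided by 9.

x ≡ 4 (mod 9) gives x ∈ {4, 13, 22, 31, 40, 49}.
The first of these with x mod 13 = 10 is 49.

49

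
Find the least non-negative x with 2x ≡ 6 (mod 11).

The inverse of 2 mod 11 is 6 (since 2·6 = 12 ≡ 1).
So x ≡ 6·6 = 36 ≡ 3 (mod 11).

3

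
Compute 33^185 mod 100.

93

Successive squares of 33 mod 100: 33^1≡33, 33^2≡89, 33^4≡21, 33^8≡41, 33^16≡81, 33^32≡61, 33^64≡21, 33^128≡41.
185 = 1 + 8 + 16 + 32 + 128, so 33^185 ≡ 33·41·81·61·41 ≡ 93 (mod 100).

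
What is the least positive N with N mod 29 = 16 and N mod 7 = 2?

Since 7·25 ≡ 1 (mod 29), take x = 2 + 7·((16−2)·25 mod 29) = 2 + 7·2 = 16.
Check: 16 mod 29 = 16, 16 mod 7 = 2.

16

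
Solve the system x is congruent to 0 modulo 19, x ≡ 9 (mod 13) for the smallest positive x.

152

x ≡ 9 (mod 13) gives x ∈ {9, 22, 35, 48, 61, 74, 87, 100, …}.
The first of these with x mod 19 = 0 is 152.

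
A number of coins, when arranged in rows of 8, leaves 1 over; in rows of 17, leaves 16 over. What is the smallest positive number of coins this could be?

x ≡ 1 (mod 8) gives x ∈ {1, 9, 17, 25, 33}.
The first of these with x mod 17 = 16 is 33.

33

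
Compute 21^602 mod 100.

By repeated squaring mod 100: 21^1≡21, 21^2≡41, 21^4≡81, 21^8≡61, 21^16≡21, 21^32≡41, 21^64≡81, 21^128≡61, 21^256≡21, 21^512≡41.
602 = 2 + 8 + 16 + 64 + 512, so 21^602 ≡ 41·61·21·81·41 ≡ 41 (mod 100).

41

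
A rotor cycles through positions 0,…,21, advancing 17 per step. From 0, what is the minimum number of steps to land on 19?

17⁻¹ ≡ 13 (mod 22) because 17·13 = 221 = 10·22 + 1.
Multiplying both sides by 13: x ≡ 13·19 = 247 ≡ 5 (mod 22).
Check: 17·5 = 85 = 3·22 + 19.

5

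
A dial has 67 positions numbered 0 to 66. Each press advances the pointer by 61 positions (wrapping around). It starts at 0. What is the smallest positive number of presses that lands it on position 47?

61⁻¹ ≡ 11 (mod 67) because 61·11 = 671 = 10·67 + 1.
Multiplying both sides by 11: x ≡ 11·47 = 517 ≡ 48 (mod 67).
Check: 61·48 = 2928 = 43·67 + 47.

48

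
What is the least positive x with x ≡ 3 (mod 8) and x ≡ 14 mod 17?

99

x ≡ 3 (mod 8) gives x ∈ {3, 11, 19, 27, 35, 43, 51, 59, …}.
The first of these with x mod 17 = 14 is 99.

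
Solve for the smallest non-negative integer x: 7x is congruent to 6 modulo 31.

23

The inverse of 7 mod 31 is 9 (since 7·9 = 63 ≡ 1).
So x ≡ 9·6 = 54 ≡ 23 (mod 31).
Check: 7·23 = 161 = 5·31 + 6.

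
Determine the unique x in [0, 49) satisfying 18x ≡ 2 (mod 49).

11

The inverse of 18 mod 49 is 30 (since 18·30 = 540 ≡ 1).
So x ≡ 30·2 = 60 ≡ 11 (mod 49).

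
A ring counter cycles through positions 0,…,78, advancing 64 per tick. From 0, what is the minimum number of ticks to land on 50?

The inverse of 64 mod 79 is 21 (since 64·21 = 1344 ≡ 1).
So x ≡ 21·50 = 1050 ≡ 23 (mod 79).
Check: 64·23 = 1472 = 18·79 + 50.

23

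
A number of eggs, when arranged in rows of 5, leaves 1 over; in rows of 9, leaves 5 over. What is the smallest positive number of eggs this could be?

x ≡ 1 (mod 5) gives x ∈ {1, 6, 11, 16, 21, 26, 31, 36, …}.
The first of these with x mod 9 = 5 is 41.

41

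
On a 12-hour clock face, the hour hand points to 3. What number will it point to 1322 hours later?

1322 = 110·12 + 2, so 1322 mod 12 = 2.
3 + 2 → 5 on a 12-hour dial.

5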